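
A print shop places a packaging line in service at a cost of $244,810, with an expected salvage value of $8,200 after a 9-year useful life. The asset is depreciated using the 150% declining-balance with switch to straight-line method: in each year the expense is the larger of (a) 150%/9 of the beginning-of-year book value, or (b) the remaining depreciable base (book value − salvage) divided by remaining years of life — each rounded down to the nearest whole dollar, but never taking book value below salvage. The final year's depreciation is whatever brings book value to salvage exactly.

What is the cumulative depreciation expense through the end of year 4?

$126,748

Depreciable base = $244,810 − $8,200 = $236,610.
Year 1: DB = ⌊$244,810 × 150%/9⌋ = $40,801; SL = ⌊$236,610/9⌋ = $26,290 → take DB $40,801. Book value $204,009.
Year 2: DB = ⌊$204,009 × 150%/9⌋ = $34,001; SL = ⌊$195,809/8⌋ = $24,476 → take DB $34,001. Book value $170,008.
Year 3: DB = ⌊$170,008 × 150%/9⌋ = $28,334; SL = ⌊$161,808/7⌋ = $23,115 → take DB $28,334. Book value $141,674.
Year 4: DB = ⌊$141,674 × 150%/9⌋ = $23,612; SL = ⌊$133,474/6⌋ = $22,245 → take DB $23,612. Book value $118,062.
Accumulated through year 4 = $244,810 − $118,062 = $126,748.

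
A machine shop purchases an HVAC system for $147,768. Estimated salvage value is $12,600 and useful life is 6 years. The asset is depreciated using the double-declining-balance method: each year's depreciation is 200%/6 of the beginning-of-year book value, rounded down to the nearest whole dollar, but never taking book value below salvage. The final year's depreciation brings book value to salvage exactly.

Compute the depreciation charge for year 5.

Depreciable base = $147,768 − $12,600 = $135,168.
Year 1: ⌊$147,768 × 200%/6⌋ = $49,256. Book value $98,512.
Year 2: ⌊$98,512 × 200%/6⌋ = $32,837. Book value $65,675.
Year 3: ⌊$65,675 × 200%/6⌋ = $21,891. Book value $43,784.
Year 4: ⌊$43,784 × 200%/6⌋ = $14,594. Book value $29,190.
Year 5: ⌊$29,190 × 200%/6⌋ = $9,730. Book value $19,460.

$9,730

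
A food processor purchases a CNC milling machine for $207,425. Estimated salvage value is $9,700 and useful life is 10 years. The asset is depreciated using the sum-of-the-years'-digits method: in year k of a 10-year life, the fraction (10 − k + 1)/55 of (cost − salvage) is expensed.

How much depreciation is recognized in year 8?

$10,785

Depreciable base = $207,425 − $9,700 = $197,725.
Sum of the years' digits = 10+9+8+7+6+5+4+3+2+1 = 55.
Year 1: $197,725 × 10/55 = $35,950. Book value $171,475.
Year 2: $197,725 × 9/55 = $32,355. Book value $139,120.
Year 3: $197,725 × 8/55 = $28,760. Book value $110,360.
Year 4: $197,725 × 7/55 = $25,165. Book value $85,195.
Year 5: $197,725 × 6/55 = $21,570. Book value $63,625.
Year 6: $197,725 × 5/55 = $17,975. Book value $45,650.
Year 7: $197,725 × 4/55 = $14,380. Book value $31,270.
Year 8: $197,725 × 3/55 = $10,785. Book value $20,485.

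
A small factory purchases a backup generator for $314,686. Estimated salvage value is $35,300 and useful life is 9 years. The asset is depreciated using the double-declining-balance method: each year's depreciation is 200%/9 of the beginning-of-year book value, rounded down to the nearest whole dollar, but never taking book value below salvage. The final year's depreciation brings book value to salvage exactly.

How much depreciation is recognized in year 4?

Depreciable base = $314,686 − $35,300 = $279,386.
Year 1: ⌊$314,686 × 200%/9⌋ = $69,930. Book value $244,756.
Year 2: ⌊$244,756 × 200%/9⌋ = $54,390. Book value $190,366.
Year 3: ⌊$190,366 × 200%/9⌋ = $42,303. Book value $148,063.
Year 4: ⌊$148,063 × 200%/9⌋ = $32,902. Book value $115,161.

$32,902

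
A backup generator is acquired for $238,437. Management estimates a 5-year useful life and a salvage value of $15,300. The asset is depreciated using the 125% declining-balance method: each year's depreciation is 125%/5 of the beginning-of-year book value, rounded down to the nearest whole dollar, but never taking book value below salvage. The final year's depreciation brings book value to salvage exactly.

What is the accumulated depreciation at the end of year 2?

$104,316

Depreciable base = $238,437 − $15,300 = $223,137.
Year 1: ⌊$238,437 × 125%/5⌋ = $59,609. Book value $178,828.
Year 2: ⌊$178,828 × 125%/5⌋ = $44,707. Book value $134,121.
Accumulated through year 2 = $238,437 − $134,121 = $104,316.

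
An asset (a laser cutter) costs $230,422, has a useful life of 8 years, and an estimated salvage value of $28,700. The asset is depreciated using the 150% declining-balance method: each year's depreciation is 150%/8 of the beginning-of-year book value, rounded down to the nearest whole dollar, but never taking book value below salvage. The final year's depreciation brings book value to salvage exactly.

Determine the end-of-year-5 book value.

$81,593

Depreciable base = $230,422 − $28,700 = $201,722.
Year 1: ⌊$230,422 × 150%/8⌋ = $43,204. Book value $187,218.
Year 2: ⌊$187,218 × 150%/8⌋ = $35,103. Book value $152,115.
Year 3: ⌊$152,115 × 150%/8⌋ = $28,521. Book value $123,594.
Year 4: ⌊$123,594 × 150%/8⌋ = $23,173. Book value $100,421.
Year 5: ⌊$100,421 × 150%/8⌋ = $18,828. Book value $81,593.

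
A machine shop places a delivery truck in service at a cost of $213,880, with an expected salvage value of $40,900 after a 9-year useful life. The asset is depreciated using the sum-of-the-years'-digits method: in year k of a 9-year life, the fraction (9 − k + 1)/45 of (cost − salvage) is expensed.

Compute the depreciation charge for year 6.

Depreciable base = $213,880 − $40,900 = $172,980.
Sum of the years' digits = 9+8+7+6+5+4+3+2+1 = 45.
Year 1: $172,980 × 9/45 = $34,596. Book value $179,284.
Year 2: $172,980 × 8/45 = $30,752. Book value $148,532.
Year 3: $172,980 × 7/45 = $26,908. Book value $121,624.
Year 4: $172,980 × 6/45 = $23,064. Book value $98,560.
Year 5: $172,980 × 5/45 = $19,220. Book value $79,340.
Year 6: $172,980 × 4/45 = $15,376. Book value $63,964.

$15,376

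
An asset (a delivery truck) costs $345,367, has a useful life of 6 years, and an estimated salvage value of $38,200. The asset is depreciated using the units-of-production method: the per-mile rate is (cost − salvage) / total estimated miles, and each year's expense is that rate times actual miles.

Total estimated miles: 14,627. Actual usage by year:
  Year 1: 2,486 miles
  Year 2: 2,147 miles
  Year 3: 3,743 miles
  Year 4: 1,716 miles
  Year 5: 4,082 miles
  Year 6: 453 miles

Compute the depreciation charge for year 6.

Depreciable base = $345,367 − $38,200 = $307,167.
Rate = $307,167 / 14,627 miles = $21 per mile.
Year 1: 2,486 × $21 = $52,206. Book value $293,161.
Year 2: 2,147 × $21 = $45,087. Book value $248,074.
Year 3: 3,743 × $21 = $78,603. Book value $169,471.
Year 4: 1,716 × $21 = $36,036. Book value $133,435.
Year 5: 4,082 × $21 = $85,722. Book value $47,713.
Year 6: 453 × $21 = $9,513. Book value $38,200.

$9,513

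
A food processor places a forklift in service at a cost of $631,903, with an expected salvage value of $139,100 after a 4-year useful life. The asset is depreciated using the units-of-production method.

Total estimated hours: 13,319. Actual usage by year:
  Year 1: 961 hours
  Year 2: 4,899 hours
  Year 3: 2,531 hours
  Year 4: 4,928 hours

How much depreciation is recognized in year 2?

Depreciable base = $631,903 − $139,100 = $492,803.
Rate = $492,803 / 13,319 hours = $37 per hour.
Year 1: 961 × $37 = $35,557. Book value $596,346.
Year 2: 4,899 × $37 = $181,263. Book value $415,083.

$181,263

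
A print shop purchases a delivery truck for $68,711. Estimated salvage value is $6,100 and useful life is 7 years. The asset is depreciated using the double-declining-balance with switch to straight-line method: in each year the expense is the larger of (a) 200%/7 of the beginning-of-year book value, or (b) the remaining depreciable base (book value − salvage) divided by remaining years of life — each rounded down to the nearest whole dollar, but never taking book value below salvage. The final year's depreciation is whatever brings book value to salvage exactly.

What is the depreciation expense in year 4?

Depreciable base = $68,711 − $6,100 = $62,611.
Year 1: DB = ⌊$68,711 × 200%/7⌋ = $19,631; SL = ⌊$62,611/7⌋ = $8,944 → take DB $19,631. Book value $49,080.
Year 2: DB = ⌊$49,080 × 200%/7⌋ = $14,022; SL = ⌊$42,980/6⌋ = $7,163 → take DB $14,022. Book value $35,058.
Year 3: DB = ⌊$35,058 × 200%/7⌋ = $10,016; SL = ⌊$28,958/5⌋ = $5,791 → take DB $10,016. Book value $25,042.
Year 4: DB = ⌊$25,042 × 200%/7⌋ = $7,154; SL = ⌊$18,942/4⌋ = $4,735 → take DB $7,154. Book value $17,888.

$7,154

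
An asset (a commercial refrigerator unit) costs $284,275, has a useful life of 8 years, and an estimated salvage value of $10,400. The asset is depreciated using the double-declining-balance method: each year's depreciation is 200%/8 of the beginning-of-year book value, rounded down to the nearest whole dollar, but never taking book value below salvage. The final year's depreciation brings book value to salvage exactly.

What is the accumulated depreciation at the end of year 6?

Depreciable base = $284,275 − $10,400 = $273,875.
Year 1: ⌊$284,275 × 200%/8⌋ = $71,068. Book value $213,207.
Year 2: ⌊$213,207 × 200%/8⌋ = $53,301. Book value $159,906.
Year 3: ⌊$159,906 × 200%/8⌋ = $39,976. Book value $119,930.
Year 4: ⌊$119,930 × 200%/8⌋ = $29,982. Book value $89,948.
Year 5: ⌊$89,948 × 200%/8⌋ = $22,487. Book value $67,461.
Year 6: ⌊$67,461 × 200%/8⌋ = $16,865. Book value $50,596.
Accumulated through year 6 = $284,275 − $50,596 = $233,679.

$233,679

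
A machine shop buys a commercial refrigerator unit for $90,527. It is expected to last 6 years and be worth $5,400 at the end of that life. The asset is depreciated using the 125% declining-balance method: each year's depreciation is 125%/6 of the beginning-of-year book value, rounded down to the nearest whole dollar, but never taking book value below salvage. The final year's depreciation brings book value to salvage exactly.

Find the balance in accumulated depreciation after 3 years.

$45,609

Depreciable base = $90,527 − $5,400 = $85,127.
Year 1: ⌊$90,527 × 125%/6⌋ = $18,859. Book value $71,668.
Year 2: ⌊$71,668 × 125%/6⌋ = $14,930. Book value $56,738.
Year 3: ⌊$56,738 × 125%/6⌋ = $11,820. Book value $44,918.
Accumulated through year 3 = $90,527 − $44,918 = $45,609.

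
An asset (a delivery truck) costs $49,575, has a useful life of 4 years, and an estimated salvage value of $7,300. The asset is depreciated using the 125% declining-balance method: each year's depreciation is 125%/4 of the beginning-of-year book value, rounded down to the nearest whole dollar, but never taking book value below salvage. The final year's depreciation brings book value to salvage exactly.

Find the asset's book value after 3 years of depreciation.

Depreciable base = $49,575 − $7,300 = $42,275.
Year 1: ⌊$49,575 × 125%/4⌋ = $15,492. Book value $34,083.
Year 2: ⌊$34,083 × 125%/4⌋ = $10,650. Book value $23,433.
Year 3: ⌊$23,433 × 125%/4⌋ = $7,322. Book value $16,111.

$16,111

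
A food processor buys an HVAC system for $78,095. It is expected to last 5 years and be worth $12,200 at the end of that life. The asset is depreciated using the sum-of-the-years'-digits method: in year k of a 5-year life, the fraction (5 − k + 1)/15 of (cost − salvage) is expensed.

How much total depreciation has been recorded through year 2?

$39,537

Depreciable base = $78,095 − $12,200 = $65,895.
Sum of the years' digits = 5+4+3+2+1 = 15.
Year 1: $65,895 × 5/15 = $21,965. Book value $56,130.
Year 2: $65,895 × 4/15 = $17,572. Book value $38,558.
Accumulated through year 2 = $78,095 − $38,558 = $39,537.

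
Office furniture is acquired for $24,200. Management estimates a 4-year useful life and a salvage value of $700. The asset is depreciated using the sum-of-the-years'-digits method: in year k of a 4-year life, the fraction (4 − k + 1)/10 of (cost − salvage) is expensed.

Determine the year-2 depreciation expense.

$7,050

Depreciable base = $24,200 − $700 = $23,500.
Sum of the years' digits = 4+3+2+1 = 10.
Year 1: $23,500 × 4/10 = $9,400. Book value $14,800.
Year 2: $23,500 × 3/10 = $7,050. Book value $7,750.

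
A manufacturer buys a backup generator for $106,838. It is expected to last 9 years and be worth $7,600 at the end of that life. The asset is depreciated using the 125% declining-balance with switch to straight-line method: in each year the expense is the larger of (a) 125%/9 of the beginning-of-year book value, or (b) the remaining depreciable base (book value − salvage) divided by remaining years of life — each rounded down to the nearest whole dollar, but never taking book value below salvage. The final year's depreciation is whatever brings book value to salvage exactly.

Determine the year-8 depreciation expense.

$10,104

Depreciable base = $106,838 − $7,600 = $99,238.
Year 1: DB = ⌊$106,838 × 125%/9⌋ = $14,838; SL = ⌊$99,238/9⌋ = $11,026 → take DB $14,838. Book value $92,000.
Year 2: DB = ⌊$92,000 × 125%/9⌋ = $12,777; SL = ⌊$84,400/8⌋ = $10,550 → take DB $12,777. Book value $79,223.
Year 3: DB = ⌊$79,223 × 125%/9⌋ = $11,003; SL = ⌊$71,623/7⌋ = $10,231 → take DB $11,003. Book value $68,220.
Year 4: DB = ⌊$68,220 × 125%/9⌋ = $9,475; SL = ⌊$60,620/6⌋ = $10,103 → take SL $10,103. Book value $58,117.
Year 5: DB = ⌊$58,117 × 125%/9⌋ = $8,071; SL = ⌊$50,517/5⌋ = $10,103 → take SL $10,103. Book value $48,014.
Year 6: DB = ⌊$48,014 × 125%/9⌋ = $6,668; SL = ⌊$40,414/4⌋ = $10,103 → take SL $10,103. Book value $37,911.
Year 7: DB = ⌊$37,911 × 125%/9⌋ = $5,265; SL = ⌊$30,311/3⌋ = $10,103 → take SL $10,103. Book value $27,808.
Year 8: DB = ⌊$27,808 × 125%/9⌋ = $3,862; SL = ⌊$20,208/2⌋ = $10,104 → take SL $10,104. Book value $17,704.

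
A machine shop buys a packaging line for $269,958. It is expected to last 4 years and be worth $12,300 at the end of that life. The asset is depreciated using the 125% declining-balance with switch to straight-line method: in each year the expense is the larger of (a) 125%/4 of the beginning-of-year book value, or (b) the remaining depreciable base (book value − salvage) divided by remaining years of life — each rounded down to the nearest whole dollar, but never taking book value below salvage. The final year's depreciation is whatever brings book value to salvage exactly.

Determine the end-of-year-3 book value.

$69,949

Depreciable base = $269,958 − $12,300 = $257,658.
Year 1: DB = ⌊$269,958 × 125%/4⌋ = $84,361; SL = ⌊$257,658/4⌋ = $64,414 → take DB $84,361. Book value $185,597.
Year 2: DB = ⌊$185,597 × 125%/4⌋ = $57,999; SL = ⌊$173,297/3⌋ = $57,765 → take DB $57,999. Book value $127,598.
Year 3: DB = ⌊$127,598 × 125%/4⌋ = $39,874; SL = ⌊$115,298/2⌋ = $57,649 → take SL $57,649. Book value $69,949.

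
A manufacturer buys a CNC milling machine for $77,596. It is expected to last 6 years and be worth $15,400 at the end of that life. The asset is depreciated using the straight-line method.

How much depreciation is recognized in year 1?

Depreciable base = $77,596 − $15,400 = $62,196.
Annual expense = $62,196 / 6 = $10,366.

$10,366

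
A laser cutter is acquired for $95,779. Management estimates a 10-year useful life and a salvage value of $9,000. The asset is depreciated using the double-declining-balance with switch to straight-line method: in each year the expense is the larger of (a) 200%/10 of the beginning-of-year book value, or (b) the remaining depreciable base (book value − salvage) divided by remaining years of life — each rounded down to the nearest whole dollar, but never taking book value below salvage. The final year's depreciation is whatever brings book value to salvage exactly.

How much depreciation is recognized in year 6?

$6,277

Depreciable base = $95,779 − $9,000 = $86,779.
Year 1: DB = ⌊$95,779 × 200%/10⌋ = $19,155; SL = ⌊$86,779/10⌋ = $8,677 → take DB $19,155. Book value $76,624.
Year 2: DB = ⌊$76,624 × 200%/10⌋ = $15,324; SL = ⌊$67,624/9⌋ = $7,513 → take DB $15,324. Book value $61,300.
Year 3: DB = ⌊$61,300 × 200%/10⌋ = $12,260; SL = ⌊$52,300/8⌋ = $6,537 → take DB $12,260. Book value $49,040.
Year 4: DB = ⌊$49,040 × 200%/10⌋ = $9,808; SL = ⌊$40,040/7⌋ = $5,720 → take DB $9,808. Book value $39,232.
Year 5: DB = ⌊$39,232 × 200%/10⌋ = $7,846; SL = ⌊$30,232/6⌋ = $5,038 → take DB $7,846. Book value $31,386.
Year 6: DB = ⌊$31,386 × 200%/10⌋ = $6,277; SL = ⌊$22,386/5⌋ = $4,477 → take DB $6,277. Book value $25,109.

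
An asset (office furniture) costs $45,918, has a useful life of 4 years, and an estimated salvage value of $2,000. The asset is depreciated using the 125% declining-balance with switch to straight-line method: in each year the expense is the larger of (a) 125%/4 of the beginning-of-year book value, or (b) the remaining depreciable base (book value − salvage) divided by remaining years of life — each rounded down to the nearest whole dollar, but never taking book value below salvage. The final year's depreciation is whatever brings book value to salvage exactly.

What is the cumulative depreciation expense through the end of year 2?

$24,214

Depreciable base = $45,918 − $2,000 = $43,918.
Year 1: DB = ⌊$45,918 × 125%/4⌋ = $14,349; SL = ⌊$43,918/4⌋ = $10,979 → take DB $14,349. Book value $31,569.
Year 2: DB = ⌊$31,569 × 125%/4⌋ = $9,865; SL = ⌊$29,569/3⌋ = $9,856 → take DB $9,865. Book value $21,704.
Accumulated through year 2 = $45,918 − $21,704 = $24,214.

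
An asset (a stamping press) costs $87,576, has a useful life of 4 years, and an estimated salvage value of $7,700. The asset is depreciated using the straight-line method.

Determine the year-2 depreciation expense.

Depreciable base = $87,576 − $7,700 = $79,876.
Annual expense = $79,876 / 4 = $19,969.

$19,969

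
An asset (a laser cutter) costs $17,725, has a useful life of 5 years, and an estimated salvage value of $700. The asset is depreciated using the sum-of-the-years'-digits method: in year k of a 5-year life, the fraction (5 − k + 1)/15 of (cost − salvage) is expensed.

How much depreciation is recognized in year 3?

Depreciable base = $17,725 − $700 = $17,025.
Sum of the years' digits = 5+4+3+2+1 = 15.
Year 1: $17,025 × 5/15 = $5,675. Book value $12,050.
Year 2: $17,025 × 4/15 = $4,540. Book value $7,510.
Year 3: $17,025 × 3/15 = $3,405. Book value $4,105.

$3,405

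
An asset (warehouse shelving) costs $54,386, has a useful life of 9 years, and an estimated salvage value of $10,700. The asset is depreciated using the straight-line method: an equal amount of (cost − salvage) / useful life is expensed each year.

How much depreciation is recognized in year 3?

$4,854

Depreciable base = $54,386 − $10,700 = $43,686.
Annual expense = $43,686 / 9 = $4,854.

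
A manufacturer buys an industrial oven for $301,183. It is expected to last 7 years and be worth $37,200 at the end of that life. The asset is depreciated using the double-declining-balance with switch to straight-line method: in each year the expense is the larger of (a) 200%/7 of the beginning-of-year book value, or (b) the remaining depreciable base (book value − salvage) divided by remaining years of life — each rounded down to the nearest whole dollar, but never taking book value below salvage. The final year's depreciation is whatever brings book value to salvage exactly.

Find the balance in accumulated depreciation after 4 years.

Depreciable base = $301,183 − $37,200 = $263,983.
Year 1: DB = ⌊$301,183 × 200%/7⌋ = $86,052; SL = ⌊$263,983/7⌋ = $37,711 → take DB $86,052. Book value $215,131.
Year 2: DB = ⌊$215,131 × 200%/7⌋ = $61,466; SL = ⌊$177,931/6⌋ = $29,655 → take DB $61,466. Book value $153,665.
Year 3: DB = ⌊$153,665 × 200%/7⌋ = $43,904; SL = ⌊$116,465/5⌋ = $23,293 → take DB $43,904. Book value $109,761.
Year 4: DB = ⌊$109,761 × 200%/7⌋ = $31,360; SL = ⌊$72,561/4⌋ = $18,140 → take DB $31,360. Book value $78,401.
Accumulated through year 4 = $301,183 − $78,401 = $222,782.

$222,782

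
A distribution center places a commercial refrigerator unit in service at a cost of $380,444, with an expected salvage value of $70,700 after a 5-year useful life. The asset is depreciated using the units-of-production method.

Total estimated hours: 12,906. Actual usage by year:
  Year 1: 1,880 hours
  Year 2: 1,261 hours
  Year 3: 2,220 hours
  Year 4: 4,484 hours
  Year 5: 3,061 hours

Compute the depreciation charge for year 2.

$30,264

Depreciable base = $380,444 − $70,700 = $309,744.
Rate = $309,744 / 12,906 hours = $24 per hour.
Year 1: 1,880 × $24 = $45,120. Book value $335,324.
Year 2: 1,261 × $24 = $30,264. Book value $305,060.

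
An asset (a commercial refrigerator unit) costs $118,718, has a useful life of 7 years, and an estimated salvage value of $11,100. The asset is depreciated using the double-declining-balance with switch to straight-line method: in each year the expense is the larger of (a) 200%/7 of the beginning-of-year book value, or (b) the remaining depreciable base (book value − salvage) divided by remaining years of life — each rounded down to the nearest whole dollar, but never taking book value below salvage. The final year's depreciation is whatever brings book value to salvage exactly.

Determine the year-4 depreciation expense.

Depreciable base = $118,718 − $11,100 = $107,618.
Year 1: DB = ⌊$118,718 × 200%/7⌋ = $33,919; SL = ⌊$107,618/7⌋ = $15,374 → take DB $33,919. Book value $84,799.
Year 2: DB = ⌊$84,799 × 200%/7⌋ = $24,228; SL = ⌊$73,699/6⌋ = $12,283 → take DB $24,228. Book value $60,571.
Year 3: DB = ⌊$60,571 × 200%/7⌋ = $17,306; SL = ⌊$49,471/5⌋ = $9,894 → take DB $17,306. Book value $43,265.
Year 4: DB = ⌊$43,265 × 200%/7⌋ = $12,361; SL = ⌊$32,165/4⌋ = $8,041 → take DB $12,361. Book value $30,904.

$12,361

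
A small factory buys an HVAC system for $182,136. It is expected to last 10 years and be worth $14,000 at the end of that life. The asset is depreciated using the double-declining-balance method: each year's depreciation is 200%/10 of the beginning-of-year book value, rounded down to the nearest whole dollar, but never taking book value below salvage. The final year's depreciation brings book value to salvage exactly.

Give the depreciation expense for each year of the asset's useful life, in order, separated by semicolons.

$36,427; $29,141; $23,313; $18,651; $14,920; $11,936; $9,549; $7,639; $6,112; $10,448

Depreciable base = $182,136 − $14,000 = $168,136.
Year 1: ⌊$182,136 × 200%/10⌋ = $36,427. Book value $145,709.
Year 2: ⌊$145,709 × 200%/10⌋ = $29,141. Book value $116,568.
Year 3: ⌊$116,568 × 200%/10⌋ = $23,313. Book value $93,255.
Year 4: ⌊$93,255 × 200%/10⌋ = $18,651. Book value $74,604.
Year 5: ⌊$74,604 × 200%/10⌋ = $14,920. Book value $59,684.
Year 6: ⌊$59,684 × 200%/10⌋ = $11,936. Book value $47,748.
Year 7: ⌊$47,748 × 200%/10⌋ = $9,549. Book value $38,199.
Year 8: ⌊$38,199 × 200%/10⌋ = $7,639. Book value $30,560.
Year 9: ⌊$30,560 × 200%/10⌋ = $6,112. Book value $24,448.
Year 10 (final): $24,448 − $14,000 = $10,448. Book value $14,000.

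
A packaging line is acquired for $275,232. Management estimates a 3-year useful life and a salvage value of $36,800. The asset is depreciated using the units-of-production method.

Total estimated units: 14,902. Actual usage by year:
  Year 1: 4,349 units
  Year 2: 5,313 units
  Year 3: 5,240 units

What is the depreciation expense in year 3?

$83,840

Depreciable base = $275,232 − $36,800 = $238,432.
Rate = $238,432 / 14,902 units = $16 per unit.
Year 1: 4,349 × $16 = $69,584. Book value $205,648.
Year 2: 5,313 × $16 = $85,008. Book value $120,640.
Year 3: 5,240 × $16 = $83,840. Book value $36,800.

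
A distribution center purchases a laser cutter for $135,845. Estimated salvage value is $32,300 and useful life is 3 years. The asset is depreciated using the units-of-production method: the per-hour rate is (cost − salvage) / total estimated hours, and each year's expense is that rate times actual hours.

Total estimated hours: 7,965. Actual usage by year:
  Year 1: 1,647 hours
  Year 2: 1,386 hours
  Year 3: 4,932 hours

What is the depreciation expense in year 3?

Depreciable base = $135,845 − $32,300 = $103,545.
Rate = $103,545 / 7,965 hours = $13 per hour.
Year 1: 1,647 × $13 = $21,411. Book value $114,434.
Year 2: 1,386 × $13 = $18,018. Book value $96,416.
Year 3: 4,932 × $13 = $64,116. Book value $32,300.

$64,116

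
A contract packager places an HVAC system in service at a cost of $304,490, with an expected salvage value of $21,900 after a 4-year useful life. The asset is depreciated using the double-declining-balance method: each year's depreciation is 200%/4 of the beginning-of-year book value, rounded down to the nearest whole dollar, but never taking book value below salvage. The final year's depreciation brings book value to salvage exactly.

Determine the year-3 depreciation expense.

$38,061

Depreciable base = $304,490 − $21,900 = $282,590.
Year 1: ⌊$304,490 × 200%/4⌋ = $152,245. Book value $152,245.
Year 2: ⌊$152,245 × 200%/4⌋ = $76,122. Book value $76,123.
Year 3: ⌊$76,123 × 200%/4⌋ = $38,061. Book value $38,062.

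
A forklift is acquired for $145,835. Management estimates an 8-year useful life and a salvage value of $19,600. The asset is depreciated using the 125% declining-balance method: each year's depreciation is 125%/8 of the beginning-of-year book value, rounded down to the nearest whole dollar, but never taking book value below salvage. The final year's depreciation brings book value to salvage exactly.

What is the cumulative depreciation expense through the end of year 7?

Depreciable base = $145,835 − $19,600 = $126,235.
Year 1: ⌊$145,835 × 125%/8⌋ = $22,786. Book value $123,049.
Year 2: ⌊$123,049 × 125%/8⌋ = $19,226. Book value $103,823.
Year 3: ⌊$103,823 × 125%/8⌋ = $16,222. Book value $87,601.
Year 4: ⌊$87,601 × 125%/8⌋ = $13,687. Book value $73,914.
Year 5: ⌊$73,914 × 125%/8⌋ = $11,549. Book value $62,365.
Year 6: ⌊$62,365 × 125%/8⌋ = $9,744. Book value $52,621.
Year 7: ⌊$52,621 × 125%/8⌋ = $8,222. Book value $44,399.
Accumulated through year 7 = $145,835 − $44,399 = $101,436.

$101,436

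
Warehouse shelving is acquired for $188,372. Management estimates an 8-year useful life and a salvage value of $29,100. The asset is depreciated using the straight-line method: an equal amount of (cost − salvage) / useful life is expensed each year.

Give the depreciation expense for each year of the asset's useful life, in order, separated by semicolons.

$19,909; $19,909; $19,909; $19,909; $19,909; $19,909; $19,909; $19,909

Depreciable base = $188,372 − $29,100 = $159,272.
Annual expense = $159,272 / 8 = $19,909.
End of year 1: book value $168,463.
End of year 2: book value $148,554.
End of year 3: book value $128,645.
End of year 4: book value $108,736.
End of year 5: book value $88,827.
End of year 6: book value $68,918.
End of year 7: book value $49,009.
End of year 8: book value $29,100.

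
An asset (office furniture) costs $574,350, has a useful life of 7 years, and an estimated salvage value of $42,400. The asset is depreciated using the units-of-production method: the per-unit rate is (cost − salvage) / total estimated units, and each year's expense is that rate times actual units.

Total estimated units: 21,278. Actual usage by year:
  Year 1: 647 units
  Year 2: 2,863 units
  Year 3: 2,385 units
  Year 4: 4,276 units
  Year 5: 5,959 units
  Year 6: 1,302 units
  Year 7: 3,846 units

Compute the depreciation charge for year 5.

Depreciable base = $574,350 − $42,400 = $531,950.
Rate = $531,950 / 21,278 units = $25 per unit.
Year 1: 647 × $25 = $16,175. Book value $558,175.
Year 2: 2,863 × $25 = $71,575. Book value $486,600.
Year 3: 2,385 × $25 = $59,625. Book value $426,975.
Year 4: 4,276 × $25 = $106,900. Book value $320,075.
Year 5: 5,959 × $25 = $148,975. Book value $171,100.

$148,975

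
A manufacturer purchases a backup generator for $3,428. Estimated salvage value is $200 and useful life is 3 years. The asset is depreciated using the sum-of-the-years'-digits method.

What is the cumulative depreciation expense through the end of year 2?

Depreciable base = $3,428 − $200 = $3,228.
Sum of the years' digits = 3+2+1 = 6.
Year 1: $3,228 × 3/6 = $1,614. Book value $1,814.
Year 2: $3,228 × 2/6 = $1,076. Book value $738.
Accumulated through year 2 = $3,428 − $738 = $2,690.

$2,690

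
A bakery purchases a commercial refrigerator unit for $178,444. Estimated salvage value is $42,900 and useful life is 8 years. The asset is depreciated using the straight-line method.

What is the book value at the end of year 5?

$93,729

Depreciable base = $178,444 − $42,900 = $135,544.
Annual expense = $135,544 / 8 = $16,943.
End of year 1: book value $161,501.
End of year 2: book value $144,558.
End of year 3: book value $127,615.
End of year 4: book value $110,672.
End of year 5: book value $93,729.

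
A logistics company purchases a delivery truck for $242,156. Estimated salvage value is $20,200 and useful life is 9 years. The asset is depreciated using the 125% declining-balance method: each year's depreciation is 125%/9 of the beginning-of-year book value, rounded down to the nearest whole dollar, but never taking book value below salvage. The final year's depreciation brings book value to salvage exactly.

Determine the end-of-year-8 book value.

Depreciable base = $242,156 − $20,200 = $221,956.
Year 1: ⌊$242,156 × 125%/9⌋ = $33,632. Book value $208,524.
Year 2: ⌊$208,524 × 125%/9⌋ = $28,961. Book value $179,563.
Year 3: ⌊$179,563 × 125%/9⌋ = $24,939. Book value $154,624.
Year 4: ⌊$154,624 × 125%/9⌋ = $21,475. Book value $133,149.
Year 5: ⌊$133,149 × 125%/9⌋ = $18,492. Book value $114,657.
Year 6: ⌊$114,657 × 125%/9⌋ = $15,924. Book value $98,733.
Year 7: ⌊$98,733 × 125%/9⌋ = $13,712. Book value $85,021.
Year 8: ⌊$85,021 × 125%/9⌋ = $11,808. Book value $73,213.

$73,213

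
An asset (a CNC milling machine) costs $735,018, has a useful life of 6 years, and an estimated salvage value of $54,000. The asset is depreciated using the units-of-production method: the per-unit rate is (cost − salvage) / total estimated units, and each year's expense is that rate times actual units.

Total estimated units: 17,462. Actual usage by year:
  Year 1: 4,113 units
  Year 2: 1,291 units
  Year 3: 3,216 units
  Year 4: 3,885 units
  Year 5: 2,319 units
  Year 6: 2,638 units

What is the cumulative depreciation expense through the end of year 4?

$487,695

Depreciable base = $735,018 − $54,000 = $681,018.
Rate = $681,018 / 17,462 units = $39 per unit.
Year 1: 4,113 × $39 = $160,407. Book value $574,611.
Year 2: 1,291 × $39 = $50,349. Book value $524,262.
Year 3: 3,216 × $39 = $125,424. Book value $398,838.
Year 4: 3,885 × $39 = $151,515. Book value $247,323.
Accumulated through year 4 = $735,018 − $247,323 = $487,695.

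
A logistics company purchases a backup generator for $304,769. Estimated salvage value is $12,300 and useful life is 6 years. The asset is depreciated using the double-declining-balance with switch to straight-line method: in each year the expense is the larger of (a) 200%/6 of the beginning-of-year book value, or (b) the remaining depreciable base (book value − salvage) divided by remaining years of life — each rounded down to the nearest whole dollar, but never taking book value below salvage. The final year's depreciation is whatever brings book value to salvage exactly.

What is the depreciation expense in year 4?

$30,101

Depreciable base = $304,769 − $12,300 = $292,469.
Year 1: DB = ⌊$304,769 × 200%/6⌋ = $101,589; SL = ⌊$292,469/6⌋ = $48,744 → take DB $101,589. Book value $203,180.
Year 2: DB = ⌊$203,180 × 200%/6⌋ = $67,726; SL = ⌊$190,880/5⌋ = $38,176 → take DB $67,726. Book value $135,454.
Year 3: DB = ⌊$135,454 × 200%/6⌋ = $45,151; SL = ⌊$123,154/4⌋ = $30,788 → take DB $45,151. Book value $90,303.
Year 4: DB = ⌊$90,303 × 200%/6⌋ = $30,101; SL = ⌊$78,003/3⌋ = $26,001 → take DB $30,101. Book value $60,202.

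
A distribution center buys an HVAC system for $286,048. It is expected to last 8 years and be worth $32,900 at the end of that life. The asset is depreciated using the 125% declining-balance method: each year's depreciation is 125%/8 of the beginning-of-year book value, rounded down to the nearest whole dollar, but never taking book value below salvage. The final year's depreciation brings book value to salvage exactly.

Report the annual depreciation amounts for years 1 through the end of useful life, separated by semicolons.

Depreciable base = $286,048 − $32,900 = $253,148.
Year 1: ⌊$286,048 × 125%/8⌋ = $44,695. Book value $241,353.
Year 2: ⌊$241,353 × 125%/8⌋ = $37,711. Book value $203,642.
Year 3: ⌊$203,642 × 125%/8⌋ = $31,819. Book value $171,823.
Year 4: ⌊$171,823 × 125%/8⌋ = $26,847. Book value $144,976.
Year 5: ⌊$144,976 × 125%/8⌋ = $22,652. Book value $122,324.
Year 6: ⌊$122,324 × 125%/8⌋ = $19,113. Book value $103,211.
Year 7: ⌊$103,211 × 125%/8⌋ = $16,126. Book value $87,085.
Year 8 (final): $87,085 − $32,900 = $54,185. Book value $32,900.

$44,695; $37,711; $31,819; $26,847; $22,652; $19,113; $16,126; $54,185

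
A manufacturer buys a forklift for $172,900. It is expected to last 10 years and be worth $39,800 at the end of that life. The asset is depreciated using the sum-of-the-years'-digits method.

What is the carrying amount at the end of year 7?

$54,320

Depreciable base = $172,900 − $39,800 = $133,100.
Sum of the years' digits = 10+9+8+7+6+5+4+3+2+1 = 55.
Year 1: $133,100 × 10/55 = $24,200. Book value $148,700.
Year 2: $133,100 × 9/55 = $21,780. Book value $126,920.
Year 3: $133,100 × 8/55 = $19,360. Book value $107,560.
Year 4: $133,100 × 7/55 = $16,940. Book value $90,620.
Year 5: $133,100 × 6/55 = $14,520. Book value $76,100.
Year 6: $133,100 × 5/55 = $12,100. Book value $64,000.
Year 7: $133,100 × 4/55 = $9,680. Book value $54,320.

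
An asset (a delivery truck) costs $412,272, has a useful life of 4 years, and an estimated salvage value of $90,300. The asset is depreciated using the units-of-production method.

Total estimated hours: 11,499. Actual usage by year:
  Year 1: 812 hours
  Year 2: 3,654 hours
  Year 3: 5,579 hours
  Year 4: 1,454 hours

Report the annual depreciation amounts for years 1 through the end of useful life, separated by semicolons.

Depreciable base = $412,272 − $90,300 = $321,972.
Rate = $321,972 / 11,499 hours = $28 per hour.
Year 1: 812 × $28 = $22,736. Book value $389,536.
Year 2: 3,654 × $28 = $102,312. Book value $287,224.
Year 3: 5,579 × $28 = $156,212. Book value $131,012.
Year 4: 1,454 × $28 = $40,712. Book value $90,300.

$22,736; $102,312; $156,212; $40,712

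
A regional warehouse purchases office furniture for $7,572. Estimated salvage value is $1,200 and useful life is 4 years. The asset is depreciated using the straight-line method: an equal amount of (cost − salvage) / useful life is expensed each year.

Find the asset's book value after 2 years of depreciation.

Depreciable base = $7,572 − $1,200 = $6,372.
Annual expense = $6,372 / 4 = $1,593.
End of year 1: book value $5,979.
End of year 2: book value $4,386.

$4,386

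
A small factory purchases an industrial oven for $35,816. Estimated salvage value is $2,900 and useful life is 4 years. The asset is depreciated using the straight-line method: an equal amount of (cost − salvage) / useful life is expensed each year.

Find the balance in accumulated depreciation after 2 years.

Depreciable base = $35,816 − $2,900 = $32,916.
Annual expense = $32,916 / 4 = $8,229.
End of year 1: book value $27,587.
End of year 2: book value $19,358.
Accumulated through year 2 = $35,816 − $19,358 = $16,458.

$16,458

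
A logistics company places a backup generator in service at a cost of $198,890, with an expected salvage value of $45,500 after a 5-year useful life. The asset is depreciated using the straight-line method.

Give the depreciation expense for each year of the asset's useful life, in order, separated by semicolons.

Depreciable base = $198,890 − $45,500 = $153,390.
Annual expense = $153,390 / 5 = $30,678.
End of year 1: book value $168,212.
End of year 2: book value $137,534.
End of year 3: book value $106,856.
End of year 4: book value $76,178.
End of year 5: book value $45,500.

$30,678; $30,678; $30,678; $30,678; $30,678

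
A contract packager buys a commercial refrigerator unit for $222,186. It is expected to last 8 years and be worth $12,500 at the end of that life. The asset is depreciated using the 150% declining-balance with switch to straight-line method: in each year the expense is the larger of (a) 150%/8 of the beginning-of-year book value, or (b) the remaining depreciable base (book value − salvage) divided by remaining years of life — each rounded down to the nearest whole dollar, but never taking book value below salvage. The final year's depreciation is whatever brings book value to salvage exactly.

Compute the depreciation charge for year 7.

$21,083

Depreciable base = $222,186 − $12,500 = $209,686.
Year 1: DB = ⌊$222,186 × 150%/8⌋ = $41,659; SL = ⌊$209,686/8⌋ = $26,210 → take DB $41,659. Book value $180,527.
Year 2: DB = ⌊$180,527 × 150%/8⌋ = $33,848; SL = ⌊$168,027/7⌋ = $24,003 → take DB $33,848. Book value $146,679.
Year 3: DB = ⌊$146,679 × 150%/8⌋ = $27,502; SL = ⌊$134,179/6⌋ = $22,363 → take DB $27,502. Book value $119,177.
Year 4: DB = ⌊$119,177 × 150%/8⌋ = $22,345; SL = ⌊$106,677/5⌋ = $21,335 → take DB $22,345. Book value $96,832.
Year 5: DB = ⌊$96,832 × 150%/8⌋ = $18,156; SL = ⌊$84,332/4⌋ = $21,083 → take SL $21,083. Book value $75,749.
Year 6: DB = ⌊$75,749 × 150%/8⌋ = $14,202; SL = ⌊$63,249/3⌋ = $21,083 → take SL $21,083. Book value $54,666.
Year 7: DB = ⌊$54,666 × 150%/8⌋ = $10,249; SL = ⌊$42,166/2⌋ = $21,083 → take SL $21,083. Book value $33,583.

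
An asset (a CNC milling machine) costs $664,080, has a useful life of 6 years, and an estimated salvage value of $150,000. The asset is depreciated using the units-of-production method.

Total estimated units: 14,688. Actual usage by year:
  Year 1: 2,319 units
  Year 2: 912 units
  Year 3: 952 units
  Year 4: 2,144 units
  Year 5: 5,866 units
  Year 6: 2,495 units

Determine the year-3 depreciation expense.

Depreciable base = $664,080 − $150,000 = $514,080.
Rate = $514,080 / 14,688 units = $35 per unit.
Year 1: 2,319 × $35 = $81,165. Book value $582,915.
Year 2: 912 × $35 = $31,920. Book value $550,995.
Year 3: 952 × $35 = $33,320. Book value $517,675.

$33,320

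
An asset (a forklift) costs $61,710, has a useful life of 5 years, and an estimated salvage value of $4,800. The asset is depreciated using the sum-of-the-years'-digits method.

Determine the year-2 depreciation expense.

$15,176

Depreciable base = $61,710 − $4,800 = $56,910.
Sum of the years' digits = 5+4+3+2+1 = 15.
Year 1: $56,910 × 5/15 = $18,970. Book value $42,740.
Year 2: $56,910 × 4/15 = $15,176. Book value $27,564.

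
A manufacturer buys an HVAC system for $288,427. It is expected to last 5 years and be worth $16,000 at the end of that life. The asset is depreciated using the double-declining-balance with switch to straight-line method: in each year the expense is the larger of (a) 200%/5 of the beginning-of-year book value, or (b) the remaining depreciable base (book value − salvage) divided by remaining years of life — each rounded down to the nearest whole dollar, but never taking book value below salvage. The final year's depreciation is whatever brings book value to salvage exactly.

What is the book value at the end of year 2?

Depreciable base = $288,427 − $16,000 = $272,427.
Year 1: DB = ⌊$288,427 × 200%/5⌋ = $115,370; SL = ⌊$272,427/5⌋ = $54,485 → take DB $115,370. Book value $173,057.
Year 2: DB = ⌊$173,057 × 200%/5⌋ = $69,222; SL = ⌊$157,057/4⌋ = $39,264 → take DB $69,222. Book value $103,835.

$103,835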